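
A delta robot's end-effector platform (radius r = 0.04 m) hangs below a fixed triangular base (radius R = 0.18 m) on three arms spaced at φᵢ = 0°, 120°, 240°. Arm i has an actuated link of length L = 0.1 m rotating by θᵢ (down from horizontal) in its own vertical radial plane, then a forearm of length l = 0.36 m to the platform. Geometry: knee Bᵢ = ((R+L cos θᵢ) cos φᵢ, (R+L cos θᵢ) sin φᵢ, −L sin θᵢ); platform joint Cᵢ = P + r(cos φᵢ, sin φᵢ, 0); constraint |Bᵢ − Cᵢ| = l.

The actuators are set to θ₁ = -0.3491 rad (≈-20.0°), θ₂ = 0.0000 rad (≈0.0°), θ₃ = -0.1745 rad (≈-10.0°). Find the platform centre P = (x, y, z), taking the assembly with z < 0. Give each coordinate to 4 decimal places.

(0.0161, -0.0100, -0.2522)

φ1=0.0°: virtual centre (0.2340, 0.0000, 0.0342), radius l
φ2=120.0°: virtual centre (-0.1200, 0.2078, 0.0000), radius l
centre 3 = (0.2385·cos240.0°, 0.2385·sin240.0°, 0.0174) = (-0.1192, -0.2065, 0.0174)
|centre ₂|²−|centre ₁|² = 0.0017;  |centre ₃|²−|centre ₁|² = 0.0013
plane₁₂: -0.7079x+0.4157y+-0.0684z = 0.0017
det = 0.5861;  x = -0.0021+-0.0721z,  y = 0.0005+0.0418z
sphere 1 gives Az²+Bz+C=0 with A=1.0069, B=-0.0343, C=-0.0727;  B²−4AC=0.2940;  roots -0.2522, 0.2863;  negative root z = -0.2522
x = 0.0161, y = -0.0100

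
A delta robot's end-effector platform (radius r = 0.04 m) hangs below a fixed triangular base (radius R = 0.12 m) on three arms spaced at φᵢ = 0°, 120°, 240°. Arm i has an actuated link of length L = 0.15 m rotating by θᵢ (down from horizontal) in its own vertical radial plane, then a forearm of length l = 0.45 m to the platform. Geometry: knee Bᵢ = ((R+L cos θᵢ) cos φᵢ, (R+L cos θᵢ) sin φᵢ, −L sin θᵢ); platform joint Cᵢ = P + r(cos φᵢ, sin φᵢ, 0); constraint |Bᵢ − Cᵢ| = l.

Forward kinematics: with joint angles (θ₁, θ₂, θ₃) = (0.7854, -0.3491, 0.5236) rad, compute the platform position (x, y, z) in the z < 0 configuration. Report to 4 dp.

(-0.1323, 0.1339, -0.3945)

φ1=0.0°: virtual centre (0.1861, 0.0000, -0.1061), radius l
arm 2 at φ=120.0°: (R−r)+L cos θ2 = 0.2210;  S2 = (-0.1105, 0.1914, 0.0513)
arm 3 at φ=240.0°: (R−r)+L cos θ3 = 0.2099;  S3 = (-0.1050, -0.1818, -0.0750)
subtract pairs → two planes through P
plane₁₂: -0.5931x+0.3827y+0.3147z = 0.0056
Cramer: x(z) = -0.0080+0.3153z;  y(z) = 0.0023-0.3338z
quadratic in z: (1.2109)z²+(0.0883)z+(-0.1536)=0, √Δ=0.8670 → z ∈ {-0.3945, 0.3216}; z = -0.3945 (taking z<0)
x = -0.1323, y = 0.1339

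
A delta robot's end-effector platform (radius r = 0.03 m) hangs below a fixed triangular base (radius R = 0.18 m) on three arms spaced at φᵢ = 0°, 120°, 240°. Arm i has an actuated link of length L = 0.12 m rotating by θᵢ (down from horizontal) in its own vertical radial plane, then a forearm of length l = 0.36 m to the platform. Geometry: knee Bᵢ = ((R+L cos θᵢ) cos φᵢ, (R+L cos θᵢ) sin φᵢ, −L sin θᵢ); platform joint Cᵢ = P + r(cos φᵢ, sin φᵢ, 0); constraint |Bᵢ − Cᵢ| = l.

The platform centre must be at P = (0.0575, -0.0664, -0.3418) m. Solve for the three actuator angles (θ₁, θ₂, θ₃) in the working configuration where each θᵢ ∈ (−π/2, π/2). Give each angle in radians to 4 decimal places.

arm 1 (φ=0.0°): x'=0.0575, y'=-0.0664
  A cos θ + B sin θ = C:  0.0925·cos θ + -0.3418·sin θ = -0.0608
  θ1 = atan2(B,A) + arccos(C/0.3541) = 0.4369
rotate P by −φ2: (-0.0863, -0.0166, -0.3418)
  A cos θ + B sin θ = C:  0.2363·cos θ + -0.3418·sin θ = -0.2405
  γ=atan2(-0.3418,0.2363)=-0.9660;  ψ=arccos(-0.5788)=2.1881;  θ2=γ+ψ≈1.2221
φ3=240.0° → target in arm frame (0.0288, 0.0830)
  e−x'=0.1212;  (l²−L²−(e−x')²−y'²−z²)/2L = -0.0967
  √(A²+B²)=0.3627;  θ3 = -1.2299+1.8408 ≈ 0.6109

θ₁ = 0.4369, θ₂ = 1.2221, θ₃ = 0.6109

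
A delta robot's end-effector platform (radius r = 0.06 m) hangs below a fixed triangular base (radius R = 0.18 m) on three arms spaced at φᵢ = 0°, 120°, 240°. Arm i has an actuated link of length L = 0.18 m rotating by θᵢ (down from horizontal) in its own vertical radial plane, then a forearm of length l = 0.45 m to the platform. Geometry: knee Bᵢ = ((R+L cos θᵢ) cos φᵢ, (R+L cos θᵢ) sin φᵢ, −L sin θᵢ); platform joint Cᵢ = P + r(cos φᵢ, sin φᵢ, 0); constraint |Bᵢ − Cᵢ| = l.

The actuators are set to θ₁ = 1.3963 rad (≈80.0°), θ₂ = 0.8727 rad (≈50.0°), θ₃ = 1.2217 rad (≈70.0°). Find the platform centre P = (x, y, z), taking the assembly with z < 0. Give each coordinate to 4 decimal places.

arm 1 at φ=0.0°: e+L cos θ1 = 0.1513;  centre 1 = (0.1513, 0.0000, -0.1773)
arm 2 at φ=120.0°: e+L cos θ2 = 0.2357;  centre 2 = (-0.1178, 0.2041, -0.1379)
arm 3 at φ=240.0°: e+L cos θ3 = 0.1816;  centre 3 = (-0.0908, -0.1572, -0.1691)
|centre ₂|²−|centre ₁|² = 0.0203;  |centre ₃|²−|centre ₁|² = 0.0073
[-0.5382 0.4082 0.0787]·P = 0.0203;  [-0.4841 -0.3145 0.0162]·P = 0.0073
Cramer: x(z) = -0.0255+0.0856z;  y(z) = 0.0161-0.0801z
quadratic in z: (1.0137)z²+(0.3217)z+(-0.1396)=0, √Δ=0.8182 → z ∈ {-0.5623, 0.2449}; z = -0.5623 (taking z<0)
x = -0.0736, y = 0.0611

(-0.0736, 0.0611, -0.5623)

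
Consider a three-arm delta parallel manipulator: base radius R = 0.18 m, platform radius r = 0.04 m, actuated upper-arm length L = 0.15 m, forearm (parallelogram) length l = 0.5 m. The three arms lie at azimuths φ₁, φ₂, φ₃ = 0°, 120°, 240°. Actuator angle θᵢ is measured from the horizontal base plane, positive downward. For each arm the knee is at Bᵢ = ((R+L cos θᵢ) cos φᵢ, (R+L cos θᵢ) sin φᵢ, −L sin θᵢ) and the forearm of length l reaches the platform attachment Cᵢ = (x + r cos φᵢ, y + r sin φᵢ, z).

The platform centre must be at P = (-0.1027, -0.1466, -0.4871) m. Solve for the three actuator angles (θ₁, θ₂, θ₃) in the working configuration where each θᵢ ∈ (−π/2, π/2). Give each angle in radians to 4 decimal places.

θ₁ = 1.0473, θ₂ = 0.9597, θ₃ = -0.0001

rotate P by −φ1: (-0.1027, -0.1466, -0.4871)
  A=0.2427, B=-0.4871, C=(l²−L²−A²−y'²−z²)/(2L)=-0.3005
  γ=atan2(-0.4871,0.2427)=-1.1085;  ψ=arccos(-0.5522)=2.1558;  θ1=γ+ψ≈1.0473
arm 2 (φ=120.0°): x'=-0.0756, y'=0.1622
  A=0.2156, B=-0.4871, C=(l²−L²−A²−y'²−z²)/(2L)=-0.2753
  √(A²+B²)=0.5327;  θ2 = -1.1541+2.1138 ≈ 0.9597
rotate P by −φ3: (0.1783, -0.0156, -0.4871)
  e−x'=-0.0383;  (l²−L²−(e−x')²−y'²−z²)/2L = -0.0383
  θ3 = atan2(B,A) + arccos(C/0.4886) = -0.0001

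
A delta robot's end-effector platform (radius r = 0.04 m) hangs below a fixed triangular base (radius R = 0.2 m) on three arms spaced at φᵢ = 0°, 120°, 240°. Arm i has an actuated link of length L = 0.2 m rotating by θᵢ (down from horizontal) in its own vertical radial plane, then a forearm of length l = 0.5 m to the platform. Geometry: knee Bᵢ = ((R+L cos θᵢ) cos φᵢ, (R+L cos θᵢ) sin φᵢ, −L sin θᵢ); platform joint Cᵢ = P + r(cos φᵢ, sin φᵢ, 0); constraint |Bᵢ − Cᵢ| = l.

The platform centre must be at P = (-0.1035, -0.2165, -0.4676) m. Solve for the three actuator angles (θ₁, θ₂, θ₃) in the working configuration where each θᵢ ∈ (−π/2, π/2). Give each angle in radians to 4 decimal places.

φ1=0.0° → target in arm frame (-0.1035, -0.2165)
  A cos θ + B sin θ = C:  0.2635·cos θ + -0.4676·sin θ = -0.3124
  √(A²+B²)=0.5367;  θ1 = -1.0576+2.1920 ≈ 1.1344
arm 2 (φ=120.0°): x'=-0.1357, y'=0.1979
  A=0.2957, B=-0.4676, C=(l²−L²−A²−y'²−z²)/(2L)=-0.3382
  θ2 = atan2(B,A) + arccos(C/0.5533) = 1.2216
rotate P by −φ3: (0.2392, 0.0186, -0.4676)
  A cos θ + B sin θ = C:  -0.0792·cos θ + -0.4676·sin θ = -0.0382
  γ=atan2(-0.4676,-0.0792)=-1.7387;  ψ=arccos(-0.0805)=1.6514;  θ3=γ+ψ≈-0.0873

θ₁ = 1.1344, θ₂ = 1.2216, θ₃ = -0.0873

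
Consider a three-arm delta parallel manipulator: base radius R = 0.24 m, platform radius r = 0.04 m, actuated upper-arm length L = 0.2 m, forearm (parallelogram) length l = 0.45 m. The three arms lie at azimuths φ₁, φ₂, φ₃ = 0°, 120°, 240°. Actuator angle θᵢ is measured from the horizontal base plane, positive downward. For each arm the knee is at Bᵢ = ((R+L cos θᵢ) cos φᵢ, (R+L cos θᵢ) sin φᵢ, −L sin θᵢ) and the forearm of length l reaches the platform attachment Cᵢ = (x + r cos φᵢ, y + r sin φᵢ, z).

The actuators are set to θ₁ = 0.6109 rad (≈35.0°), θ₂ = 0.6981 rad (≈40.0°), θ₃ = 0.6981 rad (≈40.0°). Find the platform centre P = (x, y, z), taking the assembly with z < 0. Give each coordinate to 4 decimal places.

(0.0141, 0.0000, -0.3979)

centre 1 = (0.3638·cos0.0°, 0.3638·sin0.0°, -0.1147) = (0.3638, 0.0000, -0.1147)
arm 2 at φ=120.0°: e+L cos θ2 = 0.3532;  centre 2 = (-0.1766, 0.3059, -0.1286)
φ3=240.0°: virtual centre (-0.1766, -0.3059, -0.1286), radius l
eliminate P² terms by subtracting sphere 1 from 2 and 3
linear system: -1.0809x+0.6118y = -0.0042−-0.0277z; -1.0809x+-0.6118y = -0.0042−-0.0277z
det = 1.3225;  x = 0.0039+-0.0256z,  y = 0.0000+0.0000z
into |P−centre ₁|² = l²: 1.0007z² + 0.2479z + -0.0598 = 0;  Δ = 0.3008;  z = -0.3979 or 0.1502 → z<0 root = -0.3979
x = 0.0141, y = 0.0000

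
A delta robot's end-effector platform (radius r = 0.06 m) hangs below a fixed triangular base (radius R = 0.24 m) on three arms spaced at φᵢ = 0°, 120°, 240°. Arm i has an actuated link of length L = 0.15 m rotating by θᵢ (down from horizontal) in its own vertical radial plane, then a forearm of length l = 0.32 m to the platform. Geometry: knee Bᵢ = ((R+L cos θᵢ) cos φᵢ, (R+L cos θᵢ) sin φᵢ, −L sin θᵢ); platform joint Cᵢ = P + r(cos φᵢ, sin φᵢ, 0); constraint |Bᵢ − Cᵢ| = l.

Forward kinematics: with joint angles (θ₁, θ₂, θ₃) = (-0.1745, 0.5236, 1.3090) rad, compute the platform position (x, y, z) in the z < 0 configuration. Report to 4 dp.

φ1=0.0°: virtual centre (0.3277, 0.0000, 0.0260), radius l
φ2=120.0°: virtual centre (-0.1550, 0.2684, -0.0750), radius l
S3 = (0.2188·cos240.0°, 0.2188·sin240.0°, -0.1449) = (-0.1094, -0.1895, -0.1449)
subtract pairs → two planes through P
[-0.9653 0.5368 -0.2021]·P = -0.0064;  [-0.8743 -0.3790 -0.3419]·P = -0.0392
Cramer: x(z) = 0.0281-0.3114z;  y(z) = 0.0386-0.1836z
into |P−S₁|² = l²: 1.1307z² + 0.1204z + -0.0105 = 0;  Δ = 0.0618;  z = -0.1632 or 0.0567 → z<0 root = -0.1632
x = 0.0789, y = 0.0686

(0.0789, 0.0686, -0.1632)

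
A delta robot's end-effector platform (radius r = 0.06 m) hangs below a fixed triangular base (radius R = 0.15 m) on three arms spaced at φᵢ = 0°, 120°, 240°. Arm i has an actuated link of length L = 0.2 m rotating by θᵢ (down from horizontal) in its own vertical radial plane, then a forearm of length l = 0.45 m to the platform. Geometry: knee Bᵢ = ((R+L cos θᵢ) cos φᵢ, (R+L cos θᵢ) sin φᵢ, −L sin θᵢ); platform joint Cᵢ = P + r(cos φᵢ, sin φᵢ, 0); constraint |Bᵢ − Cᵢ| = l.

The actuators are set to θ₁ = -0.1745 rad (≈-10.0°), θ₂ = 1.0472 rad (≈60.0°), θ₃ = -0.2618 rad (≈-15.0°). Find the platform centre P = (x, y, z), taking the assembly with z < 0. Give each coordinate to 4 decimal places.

(0.1076, -0.2090, -0.3212)

φ1=0.0°: virtual centre (0.2870, 0.0000, 0.0347), radius l
φ2=120.0°: virtual centre (-0.0950, 0.1645, -0.1732), radius l
arm 3 at φ=240.0°: ρ3 = 0.2832;  centre 3 = (-0.1416, -0.2452, 0.0518)
|centre ₂|²−|centre ₁|² = -0.0175;  |centre ₃|²−|centre ₁|² = -0.0007
[-0.7639 0.3291 -0.4159]·P = -0.0175;  [-0.8571 -0.4905 0.0341]·P = -0.0007
Cramer: x(z) = 0.0134-0.2935z;  y(z) = -0.0220+0.5824z
quadratic in z: (1.4253)z²+(0.0655)z+(-0.1260)=0, √Δ=0.8499 → z ∈ {-0.3212, 0.2752}; z = -0.3212 (taking z<0)
x = 0.1076, y = -0.2090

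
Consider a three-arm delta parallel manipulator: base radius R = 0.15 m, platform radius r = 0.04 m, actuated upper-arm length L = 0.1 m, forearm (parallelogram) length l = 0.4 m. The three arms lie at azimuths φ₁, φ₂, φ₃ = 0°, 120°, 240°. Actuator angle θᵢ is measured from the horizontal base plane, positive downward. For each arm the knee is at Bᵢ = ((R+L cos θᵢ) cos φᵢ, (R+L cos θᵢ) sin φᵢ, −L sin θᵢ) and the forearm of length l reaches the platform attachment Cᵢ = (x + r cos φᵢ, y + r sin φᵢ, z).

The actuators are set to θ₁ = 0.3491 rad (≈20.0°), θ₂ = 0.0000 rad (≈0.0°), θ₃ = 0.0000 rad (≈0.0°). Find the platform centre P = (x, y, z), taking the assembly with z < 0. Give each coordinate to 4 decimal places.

arm 1 at φ=0.0°: ρ1 = 0.2040;  S1 = (0.2040, 0.0000, -0.0342)
arm 2 at φ=120.0°: ρ2 = 0.2100;  S2 = (-0.1050, 0.1819, 0.0000)
S3 = (0.2100·cos240.0°, 0.2100·sin240.0°, 0.0000) = (-0.1050, -0.1819, 0.0000)
eliminate P² terms by subtracting sphere 1 from 2 and 3
plane₁₂: -0.6179x+0.3637y+0.0684z = 0.0013
Cramer: x(z) = -0.0021+0.1107z;  y(z) = 0.0000-0.0000z
quadratic in z: (1.0123)z²+(0.0228)z+(-0.1163)=0, √Δ=0.6867 → z ∈ {-0.3505, 0.3280}; z = -0.3505 (taking z<0)
x = -0.0409, y = 0.0000

(-0.0409, 0.0000, -0.3505)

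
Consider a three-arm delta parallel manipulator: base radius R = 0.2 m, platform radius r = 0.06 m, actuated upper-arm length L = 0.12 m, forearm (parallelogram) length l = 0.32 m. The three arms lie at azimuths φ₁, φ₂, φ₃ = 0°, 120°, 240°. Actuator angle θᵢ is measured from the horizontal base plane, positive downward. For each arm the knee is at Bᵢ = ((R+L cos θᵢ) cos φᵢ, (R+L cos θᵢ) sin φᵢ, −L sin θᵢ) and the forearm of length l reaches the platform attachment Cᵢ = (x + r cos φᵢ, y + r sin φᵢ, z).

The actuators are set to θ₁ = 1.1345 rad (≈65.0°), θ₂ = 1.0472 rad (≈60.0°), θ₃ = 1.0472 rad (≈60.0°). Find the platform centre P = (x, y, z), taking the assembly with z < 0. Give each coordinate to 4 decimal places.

(-0.0104, 0.0000, -0.3576)

φ1=0.0°: virtual centre (0.1907, 0.0000, -0.1088), radius l
centre 2 = (0.2000·cos120.0°, 0.2000·sin120.0°, -0.1039) = (-0.1000, 0.1732, -0.1039)
φ3=240.0°: virtual centre (-0.1000, -0.1732, -0.1039), radius l
|centre ₂|²−|centre ₁|² = 0.0026;  |centre ₃|²−|centre ₁|² = 0.0026
plane₁₂: -0.5814x+0.3464y+0.0097z = 0.0026
Cramer: x(z) = -0.0045+0.0166z;  y(z) = 0.0000-0.0000z
into |P−centre ₁|² = l²: 1.0003z² + 0.2110z + -0.0525 = 0;  Δ = 0.2545;  z = -0.3576 or 0.1467 → z<0 root = -0.3576
x = -0.0104, y = 0.0000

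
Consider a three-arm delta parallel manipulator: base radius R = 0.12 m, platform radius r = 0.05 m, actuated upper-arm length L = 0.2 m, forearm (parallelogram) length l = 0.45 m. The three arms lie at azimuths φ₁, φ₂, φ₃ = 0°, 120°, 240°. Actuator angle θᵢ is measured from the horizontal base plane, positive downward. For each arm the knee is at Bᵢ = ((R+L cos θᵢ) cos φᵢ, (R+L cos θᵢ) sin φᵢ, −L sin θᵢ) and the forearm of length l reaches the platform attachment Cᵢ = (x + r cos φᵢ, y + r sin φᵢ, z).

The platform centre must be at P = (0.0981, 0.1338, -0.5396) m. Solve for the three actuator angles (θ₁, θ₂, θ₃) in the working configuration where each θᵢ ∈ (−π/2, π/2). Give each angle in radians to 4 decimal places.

θ₁ = 0.6982, θ₂ = 0.7855, θ₃ = 1.3091

φ1=0.0° → target in arm frame (0.0981, 0.1338)
  e−x'=-0.0281;  (l²−L²−(e−x')²−y'²−z²)/2L = -0.3684
  θ1 = atan2(B,A) + arccos(C/0.5403) = 0.6982
arm 2 (φ=120.0°): x'=0.0668, y'=-0.1519
  A cos θ + B sin θ = C:  0.0032·cos θ + -0.5396·sin θ = -0.3793
  γ=atan2(-0.5396,0.0032)=-1.5649;  ψ=arccos(-0.7030)=2.3504;  θ2=γ+ψ≈0.7855
arm 3 (φ=240.0°): x'=-0.1649, y'=0.0181
  A cos θ + B sin θ = C:  0.2349·cos θ + -0.5396·sin θ = -0.4605
  γ=atan2(-0.5396,0.2349)=-1.1602;  ψ=arccos(-0.7824)=2.4693;  θ3=γ+ψ≈1.3091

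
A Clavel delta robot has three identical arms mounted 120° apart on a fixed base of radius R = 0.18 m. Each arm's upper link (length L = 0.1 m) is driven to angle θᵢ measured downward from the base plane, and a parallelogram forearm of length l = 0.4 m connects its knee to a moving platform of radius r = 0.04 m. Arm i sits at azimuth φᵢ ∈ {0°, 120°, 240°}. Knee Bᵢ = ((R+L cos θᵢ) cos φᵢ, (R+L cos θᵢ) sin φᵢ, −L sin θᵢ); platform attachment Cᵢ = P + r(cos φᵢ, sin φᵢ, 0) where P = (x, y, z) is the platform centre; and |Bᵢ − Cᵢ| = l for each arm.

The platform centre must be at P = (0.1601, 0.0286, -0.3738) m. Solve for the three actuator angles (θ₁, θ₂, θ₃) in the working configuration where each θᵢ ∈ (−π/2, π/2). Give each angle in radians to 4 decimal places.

arm 1 (φ=0.0°): x'=0.1601, y'=0.0286
  A=-0.0201, B=-0.3738, C=(l²−L²−A²−y'²−z²)/(2L)=0.0453
  θ1 = atan2(B,A) + arccos(C/0.3743) = -0.1749
rotate P by −φ2: (-0.0553, -0.1530, -0.3738)
  e−x'=0.1953;  (l²−L²−(e−x')²−y'²−z²)/2L = -0.2563
  γ=atan2(-0.3738,0.1953)=-1.0894;  ψ=arccos(-0.6077)=2.2239;  θ2=γ+ψ≈1.1345
φ3=240.0° → target in arm frame (-0.1048, 0.1244)
  A cos θ + B sin θ = C:  0.2448·cos θ + -0.3738·sin θ = -0.3256
  √(A²+B²)=0.4468;  θ3 = -0.9910+2.3873 ≈ 1.3963

θ₁ = -0.1749, θ₂ = 1.1345, θ₃ = 1.3963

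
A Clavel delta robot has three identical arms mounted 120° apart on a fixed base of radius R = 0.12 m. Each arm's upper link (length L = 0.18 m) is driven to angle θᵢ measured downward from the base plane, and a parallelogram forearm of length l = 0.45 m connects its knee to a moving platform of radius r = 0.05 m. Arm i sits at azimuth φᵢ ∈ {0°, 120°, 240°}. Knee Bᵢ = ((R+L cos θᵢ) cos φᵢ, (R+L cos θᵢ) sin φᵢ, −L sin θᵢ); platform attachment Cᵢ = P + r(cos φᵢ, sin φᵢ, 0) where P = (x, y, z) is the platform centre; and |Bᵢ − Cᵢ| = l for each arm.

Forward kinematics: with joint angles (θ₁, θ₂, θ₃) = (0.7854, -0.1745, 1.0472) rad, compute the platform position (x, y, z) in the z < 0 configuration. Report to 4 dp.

(-0.0625, 0.2294, -0.4143)

S1 = (0.1973·cos0.0°, 0.1973·sin0.0°, -0.1273) = (0.1973, 0.0000, -0.1273)
S2 = (0.2473·cos120.0°, 0.2473·sin120.0°, 0.0313) = (-0.1236, 0.2141, 0.0313)
S3 = (0.1600·cos240.0°, 0.1600·sin240.0°, -0.1559) = (-0.0800, -0.1386, -0.1559)
eliminate P² terms by subtracting sphere 1 from 2 and 3
linear system: -0.6418x+0.4283y = 0.0070−0.3171z; -0.5546x+-0.2771y = -0.0052−-0.0572z
Cramer: x(z) = 0.0007+0.1525z;  y(z) = 0.0174-0.5117z
quadratic in z: (1.2851)z²+(0.1768)z+(-0.1474)=0, √Δ=0.8881 → z ∈ {-0.4143, 0.2768}; z = -0.4143 (taking z<0)
x = -0.0625, y = 0.2294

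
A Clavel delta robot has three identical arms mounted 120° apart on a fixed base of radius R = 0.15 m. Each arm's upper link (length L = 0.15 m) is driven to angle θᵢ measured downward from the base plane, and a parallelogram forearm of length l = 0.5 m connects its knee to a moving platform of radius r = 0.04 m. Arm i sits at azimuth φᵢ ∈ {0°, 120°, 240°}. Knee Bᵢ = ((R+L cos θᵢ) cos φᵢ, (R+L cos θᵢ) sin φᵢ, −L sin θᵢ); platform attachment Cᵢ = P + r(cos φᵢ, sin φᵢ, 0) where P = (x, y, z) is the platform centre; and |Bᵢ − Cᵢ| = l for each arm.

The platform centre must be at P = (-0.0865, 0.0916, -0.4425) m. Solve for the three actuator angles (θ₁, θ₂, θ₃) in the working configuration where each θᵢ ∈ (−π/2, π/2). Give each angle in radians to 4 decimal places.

θ₁ = 0.5235, θ₂ = -0.2616, θ₃ = 0.3490

φ1=0.0° → target in arm frame (-0.0865, 0.0916)
  A cos θ + B sin θ = C:  0.1965·cos θ + -0.4425·sin θ = -0.0510
  θ1 = atan2(B,A) + arccos(C/0.4842) = 0.5235
rotate P by −φ2: (0.1226, 0.0291, -0.4425)
  A=-0.0126, B=-0.4425, C=(l²−L²−A²−y'²−z²)/(2L)=0.1023
  θ2 = atan2(B,A) + arccos(C/0.4427) = -0.2616
φ3=240.0° → target in arm frame (-0.0361, -0.1207)
  e−x'=0.1461;  (l²−L²−(e−x')²−y'²−z²)/2L = -0.0141
  θ3 = atan2(B,A) + arccos(C/0.4660) = 0.3490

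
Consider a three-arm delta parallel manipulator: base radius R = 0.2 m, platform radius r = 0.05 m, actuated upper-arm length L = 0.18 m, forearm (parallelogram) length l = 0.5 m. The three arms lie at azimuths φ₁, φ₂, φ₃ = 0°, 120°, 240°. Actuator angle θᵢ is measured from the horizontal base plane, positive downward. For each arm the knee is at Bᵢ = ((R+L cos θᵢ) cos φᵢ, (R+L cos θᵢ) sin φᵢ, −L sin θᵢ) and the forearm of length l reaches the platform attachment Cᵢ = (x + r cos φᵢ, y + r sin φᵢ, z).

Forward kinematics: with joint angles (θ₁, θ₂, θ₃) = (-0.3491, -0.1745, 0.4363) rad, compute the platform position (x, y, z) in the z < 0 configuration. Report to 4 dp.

(0.0640, 0.0747, -0.3619)

φ1=0.0°: virtual centre (0.3191, 0.0000, 0.0616), radius l
φ2=120.0°: virtual centre (-0.1636, 0.2834, 0.0313), radius l
arm 3 at φ=240.0°: (R−r)+L cos θ3 = 0.3131;  O3 = (-0.1566, -0.2712, -0.0761)
eliminate P² terms by subtracting sphere 1 from 2 and 3
plane₁₂: -0.9656x+0.5668y+-0.0606z = 0.0024
det = 1.0630;  x = -0.0003+-0.1777z,  y = 0.0038+-0.1958z
into |P−O₁|² = l²: 1.0699z² + -0.0111z + -0.1442 = 0;  Δ = 0.6171;  z = -0.3619 or 0.3723 → z<0 root = -0.3619
x = 0.0640, y = 0.0747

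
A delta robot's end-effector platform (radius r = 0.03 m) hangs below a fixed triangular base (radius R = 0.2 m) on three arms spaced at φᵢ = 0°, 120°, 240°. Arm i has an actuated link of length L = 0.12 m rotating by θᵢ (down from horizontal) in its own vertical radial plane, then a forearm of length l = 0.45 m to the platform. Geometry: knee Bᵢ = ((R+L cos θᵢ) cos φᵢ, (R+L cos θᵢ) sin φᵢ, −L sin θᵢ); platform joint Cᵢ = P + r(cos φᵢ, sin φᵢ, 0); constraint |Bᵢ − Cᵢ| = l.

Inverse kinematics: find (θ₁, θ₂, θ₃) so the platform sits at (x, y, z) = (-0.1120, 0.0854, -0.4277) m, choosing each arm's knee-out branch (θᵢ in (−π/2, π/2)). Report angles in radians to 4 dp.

rotate P by −φ1: (-0.1120, 0.0854, -0.4277)
  A cos θ + B sin θ = C:  0.2820·cos θ + -0.4277·sin θ = -0.3402
  θ1 = atan2(B,A) + arccos(C/0.5123) = 1.3091
rotate P by −φ2: (0.1300, 0.0543, -0.4277)
  A=0.0400, B=-0.4277, C=(l²−L²−A²−y'²−z²)/(2L)=0.0026
  √(A²+B²)=0.4296;  θ2 = -1.4774+1.5648 ≈ 0.0873
arm 3 (φ=240.0°): x'=-0.0180, y'=-0.1397
  e−x'=0.1880;  (l²−L²−(e−x')²−y'²−z²)/2L = -0.2070
  γ=atan2(-0.4277,0.1880)=-1.1567;  ψ=arccos(-0.4430)=2.0297;  θ3=γ+ψ≈0.8730

θ₁ = 1.3091, θ₂ = 0.0873, θ₃ = 0.8730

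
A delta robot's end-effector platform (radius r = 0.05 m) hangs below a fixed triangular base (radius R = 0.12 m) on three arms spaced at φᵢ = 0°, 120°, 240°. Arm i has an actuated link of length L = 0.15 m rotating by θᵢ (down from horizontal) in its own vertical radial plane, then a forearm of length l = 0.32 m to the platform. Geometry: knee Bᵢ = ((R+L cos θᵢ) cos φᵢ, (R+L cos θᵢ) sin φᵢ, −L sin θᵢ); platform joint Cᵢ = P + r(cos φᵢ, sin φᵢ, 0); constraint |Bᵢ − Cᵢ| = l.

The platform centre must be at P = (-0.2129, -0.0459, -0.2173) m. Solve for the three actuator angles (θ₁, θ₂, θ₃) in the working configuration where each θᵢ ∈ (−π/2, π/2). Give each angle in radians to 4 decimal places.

θ₁ = 1.3962, θ₂ = 0.1741, θ₃ = -0.3491

arm 1 (φ=0.0°): x'=-0.2129, y'=-0.0459
  A=0.2829, B=-0.2173, C=(l²−L²−A²−y'²−z²)/(2L)=-0.1649
  θ1 = atan2(B,A) + arccos(C/0.3567) = 1.3962
rotate P by −φ2: (0.0667, 0.2073, -0.2173)
  A cos θ + B sin θ = C:  0.0033·cos θ + -0.2173·sin θ = -0.0344
  γ=atan2(-0.2173,0.0033)=-1.5556;  ψ=arccos(-0.1582)=1.7297;  θ2=γ+ψ≈0.1741
rotate P by −φ3: (0.1462, -0.1614, -0.2173)
  A=-0.0762, B=-0.2173, C=(l²−L²−A²−y'²−z²)/(2L)=0.0027
  γ=atan2(-0.2173,-0.0762)=-1.9081;  ψ=arccos(0.0118)=1.5590;  θ3=γ+ψ≈-0.3491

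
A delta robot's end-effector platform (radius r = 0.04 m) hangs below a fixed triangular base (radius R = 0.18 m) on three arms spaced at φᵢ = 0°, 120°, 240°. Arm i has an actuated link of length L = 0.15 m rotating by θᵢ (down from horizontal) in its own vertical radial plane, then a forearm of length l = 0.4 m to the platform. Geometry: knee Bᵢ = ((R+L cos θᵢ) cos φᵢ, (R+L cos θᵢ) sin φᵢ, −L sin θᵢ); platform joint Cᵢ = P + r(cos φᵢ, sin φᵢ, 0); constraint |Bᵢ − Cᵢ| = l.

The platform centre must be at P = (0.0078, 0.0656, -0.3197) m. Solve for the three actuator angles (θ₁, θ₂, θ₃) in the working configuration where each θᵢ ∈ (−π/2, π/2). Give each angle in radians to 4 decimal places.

φ1=0.0° → target in arm frame (0.0078, 0.0656)
  e−x'=0.1322;  (l²−L²−(e−x')²−y'²−z²)/2L = 0.0450
  θ1 = atan2(B,A) + arccos(C/0.3460) = 0.2615
φ2=120.0° → target in arm frame (0.0529, -0.0396)
  e−x'=0.0871;  (l²−L²−(e−x')²−y'²−z²)/2L = 0.0871
  θ2 = atan2(B,A) + arccos(C/0.3313) = -0.0002
arm 3 (φ=240.0°): x'=-0.0607, y'=-0.0260
  A=0.2007, B=-0.3197, C=(l²−L²−A²−y'²−z²)/(2L)=-0.0189
  γ=atan2(-0.3197,0.2007)=-1.0102;  ψ=arccos(-0.0501)=1.6209;  θ3=γ+ψ≈0.6107

θ₁ = 0.2615, θ₂ = -0.0002, θ₃ = 0.6107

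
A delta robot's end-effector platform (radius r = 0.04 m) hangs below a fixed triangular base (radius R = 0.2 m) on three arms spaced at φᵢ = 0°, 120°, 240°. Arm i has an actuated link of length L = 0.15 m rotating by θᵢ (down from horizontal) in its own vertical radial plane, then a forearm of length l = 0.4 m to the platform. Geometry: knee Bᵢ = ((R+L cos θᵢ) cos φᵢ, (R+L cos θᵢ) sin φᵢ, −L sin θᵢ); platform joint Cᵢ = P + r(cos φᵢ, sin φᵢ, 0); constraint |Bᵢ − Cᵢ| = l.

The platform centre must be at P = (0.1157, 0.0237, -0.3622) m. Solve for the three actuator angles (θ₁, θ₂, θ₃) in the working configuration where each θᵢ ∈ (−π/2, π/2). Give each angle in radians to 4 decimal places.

arm 1 (φ=0.0°): x'=0.1157, y'=0.0237
  A cos θ + B sin θ = C:  0.0443·cos θ + -0.3622·sin θ = 0.0126
  √(A²+B²)=0.3649;  θ1 = -1.4491+1.5362 ≈ 0.0871
arm 2 (φ=120.0°): x'=-0.0373, y'=-0.1120
  e−x'=0.1973;  (l²−L²−(e−x')²−y'²−z²)/2L = -0.1506
  θ2 = atan2(B,A) + arccos(C/0.4125) = 0.8726
φ3=240.0° → target in arm frame (-0.0784, 0.0883)
  A=0.2384, B=-0.3622, C=(l²−L²−A²−y'²−z²)/(2L)=-0.1944
  θ3 = atan2(B,A) + arccos(C/0.4336) = 1.0469

θ₁ = 0.0871, θ₂ = 0.8726, θ₃ = 1.0469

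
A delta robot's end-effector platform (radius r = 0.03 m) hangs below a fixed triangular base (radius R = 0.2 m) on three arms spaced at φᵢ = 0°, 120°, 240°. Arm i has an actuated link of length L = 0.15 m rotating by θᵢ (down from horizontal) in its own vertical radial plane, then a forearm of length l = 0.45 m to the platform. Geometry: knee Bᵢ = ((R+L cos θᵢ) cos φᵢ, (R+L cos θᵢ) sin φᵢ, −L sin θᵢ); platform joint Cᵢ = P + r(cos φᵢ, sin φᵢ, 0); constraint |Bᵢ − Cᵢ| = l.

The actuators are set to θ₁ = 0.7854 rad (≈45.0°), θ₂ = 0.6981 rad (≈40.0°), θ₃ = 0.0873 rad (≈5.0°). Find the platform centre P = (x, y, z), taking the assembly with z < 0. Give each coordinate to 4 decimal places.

(-0.0560, -0.0732, -0.4008)

O1 = (0.2761·cos0.0°, 0.2761·sin0.0°, -0.1061) = (0.2761, 0.0000, -0.1061)
φ2=120.0°: virtual centre (-0.1425, 0.2467, -0.0964), radius l
φ3=240.0°: virtual centre (-0.1597, -0.2766, -0.0131), radius l
|O₂|²−|O₁|² = 0.0030;  |O₃|²−|O₁|² = 0.0147
plane₁₂: -0.8370x+0.4935y+0.0193z = 0.0030
Cramer: x(z) = -0.0100+0.1147z;  y(z) = -0.0109+0.1554z
sphere 1 gives Az²+Bz+C=0 with A=1.0373, B=0.1431, C=-0.1093;  B²−4AC=0.4740;  roots -0.4008, 0.2629;  negative root z = -0.4008
x = -0.0560, y = -0.0732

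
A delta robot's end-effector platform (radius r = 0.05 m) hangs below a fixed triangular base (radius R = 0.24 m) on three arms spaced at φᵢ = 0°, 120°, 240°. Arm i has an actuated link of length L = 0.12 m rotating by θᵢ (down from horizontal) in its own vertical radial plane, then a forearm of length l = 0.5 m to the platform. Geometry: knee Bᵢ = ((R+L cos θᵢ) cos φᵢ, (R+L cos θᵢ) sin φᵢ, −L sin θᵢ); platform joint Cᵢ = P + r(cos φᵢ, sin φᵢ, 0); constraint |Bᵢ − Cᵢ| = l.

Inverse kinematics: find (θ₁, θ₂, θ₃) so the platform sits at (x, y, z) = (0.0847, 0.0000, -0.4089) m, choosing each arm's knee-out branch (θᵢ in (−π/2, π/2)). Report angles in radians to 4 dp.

θ₁ = -0.3491, θ₂ = 0.4366, θ₃ = 0.4366

arm 1 (φ=0.0°): x'=0.0847, y'=0.0000
  A cos θ + B sin θ = C:  0.1053·cos θ + -0.4089·sin θ = 0.2388
  √(A²+B²)=0.4222;  θ1 = -1.3188+0.9697 ≈ -0.3491
rotate P by −φ2: (-0.0423, -0.0734, -0.4089)
  A=0.2323, B=-0.4089, C=(l²−L²−A²−y'²−z²)/(2L)=0.0376
  γ=atan2(-0.4089,0.2323)=-1.0541;  ψ=arccos(0.0800)=1.4907;  θ2=γ+ψ≈0.4366
rotate P by −φ3: (-0.0424, 0.0734, -0.4089)
  A=0.2324, B=-0.4089, C=(l²−L²−A²−y'²−z²)/(2L)=0.0376
  γ=atan2(-0.4089,0.2324)=-1.0541;  ψ=arccos(0.0800)=1.4907;  θ3=γ+ψ≈0.4366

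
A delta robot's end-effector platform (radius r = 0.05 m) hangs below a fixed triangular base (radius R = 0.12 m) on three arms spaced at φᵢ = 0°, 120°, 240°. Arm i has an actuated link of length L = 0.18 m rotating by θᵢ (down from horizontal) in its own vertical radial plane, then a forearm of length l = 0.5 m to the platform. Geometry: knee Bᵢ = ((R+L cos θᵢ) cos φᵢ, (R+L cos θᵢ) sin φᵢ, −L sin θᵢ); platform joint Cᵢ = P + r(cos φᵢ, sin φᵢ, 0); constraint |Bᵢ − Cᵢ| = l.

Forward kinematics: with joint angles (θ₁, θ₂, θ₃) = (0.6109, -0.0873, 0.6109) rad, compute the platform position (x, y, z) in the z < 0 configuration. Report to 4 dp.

(-0.0824, 0.1427, -0.4771)

arm 1 at φ=0.0°: e+L cos θ1 = 0.2174;  S1 = (0.2174, 0.0000, -0.1032)
S2 = (0.2493·cos120.0°, 0.2493·sin120.0°, 0.0157) = (-0.1247, 0.2159, 0.0157)
S3 = (0.2174·cos240.0°, 0.2174·sin240.0°, -0.1032) = (-0.1087, -0.1883, -0.1032)
|S₂|²−|S₁|² = 0.0045;  |S₃|²−|S₁|² = 0.0000
linear system: -0.6842x+0.4318y = 0.0045−0.2379z; -0.6523x+-0.3766y = 0.0000−0.0000z
det = 0.5394;  x = -0.0031+0.1661z,  y = 0.0054+-0.2877z
into |P−S₁|² = l²: 1.1104z² + 0.1301z + -0.1907 = 0;  Δ = 0.8638;  z = -0.4771 or 0.3599 → z<0 root = -0.4771
x = -0.0824, y = 0.1427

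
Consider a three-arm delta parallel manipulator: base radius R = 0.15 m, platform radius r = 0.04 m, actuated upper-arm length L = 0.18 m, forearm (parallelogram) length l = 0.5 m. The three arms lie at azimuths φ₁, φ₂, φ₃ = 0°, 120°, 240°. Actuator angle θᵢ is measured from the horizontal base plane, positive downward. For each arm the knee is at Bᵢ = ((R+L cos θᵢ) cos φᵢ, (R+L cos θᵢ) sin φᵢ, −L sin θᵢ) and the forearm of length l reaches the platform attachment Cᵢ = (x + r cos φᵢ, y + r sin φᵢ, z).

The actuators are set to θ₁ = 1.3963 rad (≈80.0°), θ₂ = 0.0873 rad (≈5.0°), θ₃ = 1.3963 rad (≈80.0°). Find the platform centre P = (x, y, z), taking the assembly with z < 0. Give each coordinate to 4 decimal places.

arm 1 at φ=0.0°: ρ1 = 0.1413;  centre 1 = (0.1413, 0.0000, -0.1773)
centre 2 = (0.2893·cos120.0°, 0.2893·sin120.0°, -0.0157) = (-0.1447, 0.2506, -0.0157)
arm 3 at φ=240.0°: ρ3 = 0.1413;  centre 3 = (-0.0706, -0.1223, -0.1773)
eliminate P² terms by subtracting sphere 1 from 2 and 3
plane₁₂: -0.5718x+0.5011y+0.3231z = 0.0326
det = 0.3522;  x = -0.0226+0.2244z,  y = 0.0392+-0.3887z
quadratic in z: (1.2015)z²+(0.2505)z+(-0.1902)=0, √Δ=0.9883 → z ∈ {-0.5155, 0.3070}; z = -0.5155 (taking z<0)
x = -0.1383, y = 0.2396

(-0.1383, 0.2396, -0.5155)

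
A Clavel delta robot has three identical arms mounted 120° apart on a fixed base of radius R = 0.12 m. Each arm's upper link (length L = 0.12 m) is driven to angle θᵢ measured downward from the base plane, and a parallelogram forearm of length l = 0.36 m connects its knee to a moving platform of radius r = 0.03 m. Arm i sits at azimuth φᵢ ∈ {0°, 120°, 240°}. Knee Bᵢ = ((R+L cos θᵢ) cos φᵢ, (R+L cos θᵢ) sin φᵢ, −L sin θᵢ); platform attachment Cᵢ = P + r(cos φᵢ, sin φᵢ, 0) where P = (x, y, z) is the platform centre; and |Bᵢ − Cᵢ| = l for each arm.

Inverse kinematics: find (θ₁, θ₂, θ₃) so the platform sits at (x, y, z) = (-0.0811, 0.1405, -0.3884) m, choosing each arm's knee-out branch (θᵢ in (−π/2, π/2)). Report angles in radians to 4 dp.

arm 1 (φ=0.0°): x'=-0.0811, y'=0.1405
  e−x'=0.1711;  (l²−L²−(e−x')²−y'²−z²)/2L = -0.3528
  θ1 = atan2(B,A) + arccos(C/0.4244) = 1.3963
arm 2 (φ=120.0°): x'=0.1622, y'=0.0000
  A=-0.0722, B=-0.3884, C=(l²−L²−A²−y'²−z²)/(2L)=-0.1703
  θ2 = atan2(B,A) + arccos(C/0.3951) = 0.2618
φ3=240.0° → target in arm frame (-0.0811, -0.1405)
  A cos θ + B sin θ = C:  0.1711·cos θ + -0.3884·sin θ = -0.3528
  γ=atan2(-0.3884,0.1711)=-1.1558;  ψ=arccos(-0.8313)=2.5522;  θ3=γ+ψ≈1.3964

θ₁ = 1.3963, θ₂ = 0.2618, θ₃ = 1.3964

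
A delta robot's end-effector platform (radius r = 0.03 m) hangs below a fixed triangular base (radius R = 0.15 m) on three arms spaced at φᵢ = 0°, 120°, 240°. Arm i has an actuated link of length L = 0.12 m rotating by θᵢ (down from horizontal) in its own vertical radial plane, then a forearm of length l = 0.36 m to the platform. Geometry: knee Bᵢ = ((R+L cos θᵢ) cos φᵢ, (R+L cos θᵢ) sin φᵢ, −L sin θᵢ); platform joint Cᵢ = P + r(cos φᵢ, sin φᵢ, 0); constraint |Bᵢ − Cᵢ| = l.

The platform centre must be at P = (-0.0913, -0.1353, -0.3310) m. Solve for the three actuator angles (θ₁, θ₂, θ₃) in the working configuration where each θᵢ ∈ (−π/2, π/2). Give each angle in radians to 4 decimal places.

θ₁ = 1.2219, θ₂ = 1.1344, θ₃ = -0.1746

rotate P by −φ1: (-0.0913, -0.1353, -0.3310)
  A=0.2113, B=-0.3310, C=(l²−L²−A²−y'²−z²)/(2L)=-0.2388
  γ=atan2(-0.3310,0.2113)=-1.0026;  ψ=arccos(-0.6081)=2.2245;  θ1=γ+ψ≈1.2219
φ2=120.0° → target in arm frame (-0.0715, 0.1467)
  A cos θ + B sin θ = C:  0.1915·cos θ + -0.3310·sin θ = -0.2190
  γ=atan2(-0.3310,0.1915)=-1.0462;  ψ=arccos(-0.5728)=2.1807;  θ2=γ+ψ≈1.1344
φ3=240.0° → target in arm frame (0.1628, -0.0114)
  e−x'=-0.0428;  (l²−L²−(e−x')²−y'²−z²)/2L = 0.0153
  √(A²+B²)=0.3338;  θ3 = -1.6995+1.5249 ≈ -0.1746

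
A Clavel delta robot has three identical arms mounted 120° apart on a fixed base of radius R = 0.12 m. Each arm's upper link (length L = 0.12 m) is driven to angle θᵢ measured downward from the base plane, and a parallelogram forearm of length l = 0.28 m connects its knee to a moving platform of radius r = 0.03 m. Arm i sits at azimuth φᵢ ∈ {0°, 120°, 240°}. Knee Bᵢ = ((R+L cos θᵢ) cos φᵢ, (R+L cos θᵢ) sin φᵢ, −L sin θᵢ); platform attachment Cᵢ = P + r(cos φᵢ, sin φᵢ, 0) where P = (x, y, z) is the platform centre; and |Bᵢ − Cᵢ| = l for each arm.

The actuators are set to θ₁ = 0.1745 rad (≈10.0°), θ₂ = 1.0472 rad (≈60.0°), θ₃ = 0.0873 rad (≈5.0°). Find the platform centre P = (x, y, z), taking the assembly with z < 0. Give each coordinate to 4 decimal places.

arm 1 at φ=0.0°: (R−r)+L cos θ1 = 0.2082;  S1 = (0.2082, 0.0000, -0.0208)
arm 2 at φ=120.0°: (R−r)+L cos θ2 = 0.1500;  S2 = (-0.0750, 0.1299, -0.1039)
arm 3 at φ=240.0°: (R−r)+L cos θ3 = 0.2095;  S3 = (-0.1048, -0.1815, -0.0105)
|S₂|²−|S₁|² = -0.0105;  |S₃|²−|S₁|² = 0.0002
plane₁₂: -0.5664x+0.2598y+-0.1662z = -0.0105
Cramer: x(z) = 0.0101-0.1492z;  y(z) = -0.0182+0.3144z
quadratic in z: (1.1211)z²+(0.0893)z+(-0.0384)=0, √Δ=0.4246 → z ∈ {-0.2292, 0.1495}; z = -0.2292 (taking z<0)
x = 0.0443, y = -0.0902

(0.0443, -0.0902, -0.2292)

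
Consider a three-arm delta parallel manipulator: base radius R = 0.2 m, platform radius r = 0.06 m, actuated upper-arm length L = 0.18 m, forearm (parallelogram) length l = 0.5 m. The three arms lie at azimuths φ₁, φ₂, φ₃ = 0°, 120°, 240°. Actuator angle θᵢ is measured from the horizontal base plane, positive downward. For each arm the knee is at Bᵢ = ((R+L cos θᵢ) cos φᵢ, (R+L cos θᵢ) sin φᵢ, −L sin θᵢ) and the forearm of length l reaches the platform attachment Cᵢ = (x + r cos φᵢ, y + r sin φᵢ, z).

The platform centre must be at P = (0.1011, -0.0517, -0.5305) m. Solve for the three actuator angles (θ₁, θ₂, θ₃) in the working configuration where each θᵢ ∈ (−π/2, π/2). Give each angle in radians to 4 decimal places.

θ₁ = 0.4363, θ₂ = 1.0471, θ₃ = 0.7854

φ1=0.0° → target in arm frame (0.1011, -0.0517)
  A cos θ + B sin θ = C:  0.0389·cos θ + -0.5305·sin θ = -0.1889
  √(A²+B²)=0.5319;  θ1 = -1.4976+1.9339 ≈ 0.4363
arm 2 (φ=120.0°): x'=-0.0953, y'=-0.0617
  e−x'=0.2353;  (l²−L²−(e−x')²−y'²−z²)/2L = -0.3417
  γ=atan2(-0.5305,0.2353)=-1.1533;  ψ=arccos(-0.5888)=2.2004;  θ2=γ+ψ≈1.0471
φ3=240.0° → target in arm frame (-0.0058, 0.1134)
  A cos θ + B sin θ = C:  0.1458·cos θ + -0.5305·sin θ = -0.2721
  θ3 = atan2(B,A) + arccos(C/0.5502) = 0.7854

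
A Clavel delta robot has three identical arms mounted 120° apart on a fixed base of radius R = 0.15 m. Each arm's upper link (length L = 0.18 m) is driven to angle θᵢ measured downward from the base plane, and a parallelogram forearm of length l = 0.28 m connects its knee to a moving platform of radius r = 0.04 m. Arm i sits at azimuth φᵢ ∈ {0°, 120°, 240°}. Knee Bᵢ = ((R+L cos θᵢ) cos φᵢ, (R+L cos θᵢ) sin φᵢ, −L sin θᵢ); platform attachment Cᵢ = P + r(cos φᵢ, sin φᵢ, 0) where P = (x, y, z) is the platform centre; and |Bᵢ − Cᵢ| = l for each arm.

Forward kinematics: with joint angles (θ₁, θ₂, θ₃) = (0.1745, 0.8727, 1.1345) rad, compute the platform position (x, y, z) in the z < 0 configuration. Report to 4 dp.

arm 1 at φ=0.0°: (R−r)+L cos θ1 = 0.2873;  S1 = (0.2873, 0.0000, -0.0313)
φ2=120.0°: virtual centre (-0.1128, 0.1955, -0.1379), radius l
S3 = (0.1861·cos240.0°, 0.1861·sin240.0°, -0.1631) = (-0.0930, -0.1611, -0.1631)
subtract pairs → two planes through P
plane₁₂: -0.8002x+0.3909y+-0.2133z = -0.0135
Cramer: x(z) = 0.0235-0.3095z;  y(z) = 0.0135-0.0880z
into |P−S₁|² = l²: 1.1035z² + 0.2234z + -0.0077 = 0;  Δ = 0.0838;  z = -0.2324 or 0.0300 → z<0 root = -0.2324
x = 0.0955, y = 0.0340

(0.0955, 0.0340, -0.2324)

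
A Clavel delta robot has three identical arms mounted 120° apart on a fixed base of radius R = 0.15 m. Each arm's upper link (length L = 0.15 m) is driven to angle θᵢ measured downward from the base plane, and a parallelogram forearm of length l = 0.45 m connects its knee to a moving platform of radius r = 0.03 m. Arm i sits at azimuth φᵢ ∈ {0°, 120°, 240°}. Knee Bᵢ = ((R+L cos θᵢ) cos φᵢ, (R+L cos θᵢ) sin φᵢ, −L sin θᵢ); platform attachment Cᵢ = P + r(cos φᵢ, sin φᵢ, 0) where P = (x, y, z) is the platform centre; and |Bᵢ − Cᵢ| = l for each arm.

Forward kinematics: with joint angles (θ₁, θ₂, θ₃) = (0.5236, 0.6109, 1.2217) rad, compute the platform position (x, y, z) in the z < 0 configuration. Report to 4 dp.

centre 1 = (0.2499·cos0.0°, 0.2499·sin0.0°, -0.0750) = (0.2499, 0.0000, -0.0750)
centre 2 = (0.2429·cos120.0°, 0.2429·sin120.0°, -0.0860) = (-0.1214, 0.2103, -0.0860)
centre 3 = (0.1713·cos240.0°, 0.1713·sin240.0°, -0.1410) = (-0.0857, -0.1484, -0.1410)
|centre ₂|²−|centre ₁|² = -0.0017;  |centre ₃|²−|centre ₁|² = -0.0189
linear system: -0.7427x+0.4207y = -0.0017−-0.0221z; -0.6711x+-0.2967y = -0.0189−-0.1319z
det = 0.5027;  x = 0.0168+-0.1234z,  y = 0.0256+-0.1654z
quadratic in z: (1.0426)z²+(0.1991)z+(-0.1419)=0, √Δ=0.7945 → z ∈ {-0.4765, 0.2856}; z = -0.4765 (taking z<0)
x = 0.0756, y = 0.1044

(0.0756, 0.1044, -0.4765)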